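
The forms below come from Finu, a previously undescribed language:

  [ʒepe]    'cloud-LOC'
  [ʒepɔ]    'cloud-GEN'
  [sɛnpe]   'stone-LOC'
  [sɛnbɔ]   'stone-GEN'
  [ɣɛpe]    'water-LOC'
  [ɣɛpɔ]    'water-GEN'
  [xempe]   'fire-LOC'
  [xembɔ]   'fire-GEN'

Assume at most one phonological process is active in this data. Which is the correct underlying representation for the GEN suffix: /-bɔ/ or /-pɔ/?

The GEN morpheme has two allomorphs, [-bɔ] and [-pɔ].
By contrast the LOC suffix keeps its initial [p] throughout — that segment must be underlying.
The GEN suffix is therefore /-bɔ/ underlyingly, with post-vocalic devoicing: voiced stops become voiceless after a vowel.

/-bɔ/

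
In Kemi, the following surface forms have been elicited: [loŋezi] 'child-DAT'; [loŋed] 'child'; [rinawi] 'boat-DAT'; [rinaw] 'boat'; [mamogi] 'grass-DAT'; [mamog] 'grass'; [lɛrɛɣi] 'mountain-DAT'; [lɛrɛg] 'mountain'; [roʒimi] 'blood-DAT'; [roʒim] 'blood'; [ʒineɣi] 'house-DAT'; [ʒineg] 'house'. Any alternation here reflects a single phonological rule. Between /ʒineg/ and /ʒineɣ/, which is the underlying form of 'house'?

/ʒineɣ/

'house' shows [ɣ] ~ [g] at the end of the stem ([ʒineɣi] vs [ʒineg]).
If /g/ were underlying and a rule turned it into [ɣ] before the DAT suffix, 'grass' would also alternate; but it has [g] in both [mamogi] and [mamog].
So /ɣ/ is underlying, and a rule of word-final hardening — voiced fricatives become stops word-finally — gives [g].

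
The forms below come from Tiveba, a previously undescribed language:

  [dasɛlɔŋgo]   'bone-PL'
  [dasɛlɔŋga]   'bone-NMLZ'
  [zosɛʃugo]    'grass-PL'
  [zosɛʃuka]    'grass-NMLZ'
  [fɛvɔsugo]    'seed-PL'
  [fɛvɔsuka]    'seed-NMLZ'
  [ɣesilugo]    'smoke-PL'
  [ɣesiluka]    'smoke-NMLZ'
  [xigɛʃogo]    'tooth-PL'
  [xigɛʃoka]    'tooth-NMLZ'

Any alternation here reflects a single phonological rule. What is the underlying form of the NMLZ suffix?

The NMLZ suffix surfaces as [-ga] and [-ka], depending on the final segment of the stem.
By contrast the PL suffix keeps its initial [g] throughout — that segment must be underlying.
So the underlying form is /-ka/, and voiceless stops become voiced after a nasal.

/-ka/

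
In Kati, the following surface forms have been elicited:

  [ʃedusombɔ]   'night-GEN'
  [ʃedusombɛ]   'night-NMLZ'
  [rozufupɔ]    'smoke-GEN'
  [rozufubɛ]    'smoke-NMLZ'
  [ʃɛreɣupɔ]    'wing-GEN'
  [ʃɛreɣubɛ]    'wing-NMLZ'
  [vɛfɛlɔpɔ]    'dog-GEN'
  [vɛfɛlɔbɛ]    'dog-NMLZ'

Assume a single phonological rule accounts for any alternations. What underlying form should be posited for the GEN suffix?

The GEN suffix surfaces as [-bɔ] and [-pɔ], depending on the final segment of the stem.
The NMLZ suffix, which begins with [b], is invariant after every stem; so [b] is not altered by any rule here.
The GEN suffix is therefore /-pɔ/ underlyingly, with post-nasal voicing: voiceless stops become voiced after a nasal.

/-pɔ/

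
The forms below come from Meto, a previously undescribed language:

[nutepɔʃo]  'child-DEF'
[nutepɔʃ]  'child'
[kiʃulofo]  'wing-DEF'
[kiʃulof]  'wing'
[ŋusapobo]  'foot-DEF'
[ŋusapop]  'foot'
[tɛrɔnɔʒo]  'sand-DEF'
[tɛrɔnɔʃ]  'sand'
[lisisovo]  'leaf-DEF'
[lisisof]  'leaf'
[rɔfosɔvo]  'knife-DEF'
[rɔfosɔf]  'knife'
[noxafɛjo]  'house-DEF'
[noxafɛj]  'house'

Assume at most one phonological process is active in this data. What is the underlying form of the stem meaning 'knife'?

/rɔfosɔv/

'knife' shows [v] ~ [f] at the end of the stem ([rɔfosɔvo] vs [rɔfosɔf]).
But 'wing' keeps [f] in both environments ([kiʃulofo], [kiʃulof]), so there is no rule changing /f/ to [v] before the DEF suffix.
So /v/ is underlying, and a rule of word-final obstruent devoicing — voiced obstruents become voiceless word-finally — gives [f].
Hence 'knife' is /rɔfosɔv/ underlyingly.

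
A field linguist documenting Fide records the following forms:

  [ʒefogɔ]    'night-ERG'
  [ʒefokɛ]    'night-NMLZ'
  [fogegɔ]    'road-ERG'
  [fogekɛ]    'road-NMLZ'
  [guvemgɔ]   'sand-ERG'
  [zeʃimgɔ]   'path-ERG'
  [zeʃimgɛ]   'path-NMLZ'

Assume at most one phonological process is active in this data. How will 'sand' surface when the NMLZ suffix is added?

[guvemgɛ]

The NMLZ suffix surfaces as [-gɛ] and [-kɛ], depending on the final segment of the stem.
By contrast the ERG suffix keeps its initial [g] throughout — that segment must be underlying.
The NMLZ suffix is therefore /-kɛ/ underlyingly, with post-nasal voicing: voiceless stops become voiced after a nasal.
After 'sand', which ends in a nasal, the suffix surfaces as [-gɛ], giving [guvemgɛ].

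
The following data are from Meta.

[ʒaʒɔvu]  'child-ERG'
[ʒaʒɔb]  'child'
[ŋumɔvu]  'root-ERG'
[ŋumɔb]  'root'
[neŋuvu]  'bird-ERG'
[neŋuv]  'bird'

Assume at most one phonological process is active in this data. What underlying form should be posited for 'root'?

The stem for 'root' ends in [v] in [ŋumɔvu] but [b] in [ŋumɔb].
The stem 'bird' ([neŋuvu], [neŋuv]) shows [v] unchanged in both environments, so [v] cannot be basic with [b] derived in isolation.
The underlying segment must be /b/; voiced stops become fricatives between vowels, yielding [v] there.

/ŋumɔb/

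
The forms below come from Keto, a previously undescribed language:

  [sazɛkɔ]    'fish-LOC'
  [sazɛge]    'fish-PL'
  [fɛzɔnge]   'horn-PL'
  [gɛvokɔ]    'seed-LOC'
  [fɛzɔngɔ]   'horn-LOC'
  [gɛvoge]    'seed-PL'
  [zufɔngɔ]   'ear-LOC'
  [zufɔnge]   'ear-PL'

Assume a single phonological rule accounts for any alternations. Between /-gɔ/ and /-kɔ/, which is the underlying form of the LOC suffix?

/-kɔ/

The LOC morpheme has two allomorphs, [-gɔ] and [-kɔ].
The PL suffix, which begins with [g], is invariant after every stem; so [g] is not altered by any rule here.
The LOC suffix is therefore /-kɔ/ underlyingly, with post-nasal voicing: voiceless stops become voiced after a nasal.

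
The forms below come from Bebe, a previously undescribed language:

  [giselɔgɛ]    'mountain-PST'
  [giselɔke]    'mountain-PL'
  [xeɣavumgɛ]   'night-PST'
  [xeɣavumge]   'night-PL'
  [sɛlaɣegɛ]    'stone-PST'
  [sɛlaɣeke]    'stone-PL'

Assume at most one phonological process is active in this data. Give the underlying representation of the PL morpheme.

/-ke/

The PL suffix surfaces as [-ge] and [-ke], depending on the final segment of the stem.
By contrast the PST suffix keeps its initial [g] throughout — that segment must be underlying.
So the underlying form is /-ke/, and voiceless stops become voiced after a nasal.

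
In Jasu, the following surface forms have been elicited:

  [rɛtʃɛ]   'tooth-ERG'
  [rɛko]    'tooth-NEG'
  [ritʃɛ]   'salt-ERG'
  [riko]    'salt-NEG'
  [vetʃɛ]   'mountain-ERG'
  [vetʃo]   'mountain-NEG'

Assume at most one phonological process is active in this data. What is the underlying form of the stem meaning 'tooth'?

'tooth' shows [tʃ] ~ [k] at the end of the stem ([rɛtʃɛ] vs [rɛko]).
Compare 'mountain', with invariant [tʃ] in [vetʃɛ] and [vetʃo]: an analysis with underlying /tʃ/ and a rule producing [k] before the NEG suffix would wrongly predict alternation here too.
Therefore /k/ is basic and [tʃ] is derived by palatalization before a front vowel (/k/ becomes palato-alveolar [tʃ] before a front vowel).

/rɛk/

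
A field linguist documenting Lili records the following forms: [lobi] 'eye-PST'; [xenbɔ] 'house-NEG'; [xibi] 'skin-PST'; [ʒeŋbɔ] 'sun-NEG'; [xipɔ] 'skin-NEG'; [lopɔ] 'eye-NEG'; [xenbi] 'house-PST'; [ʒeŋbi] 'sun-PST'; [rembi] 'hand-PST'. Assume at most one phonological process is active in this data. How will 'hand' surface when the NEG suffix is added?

The NEG suffix surfaces as [-bɔ] and [-pɔ], depending on the final segment of the stem.
By contrast the PST suffix keeps its initial [b] throughout — that segment must be underlying.
The NEG suffix is therefore /-pɔ/ underlyingly, with post-nasal voicing: voiceless stops become voiced after a nasal.
After 'hand', which ends in a nasal, the suffix surfaces as [-bɔ], giving [rembɔ].

[rembɔ]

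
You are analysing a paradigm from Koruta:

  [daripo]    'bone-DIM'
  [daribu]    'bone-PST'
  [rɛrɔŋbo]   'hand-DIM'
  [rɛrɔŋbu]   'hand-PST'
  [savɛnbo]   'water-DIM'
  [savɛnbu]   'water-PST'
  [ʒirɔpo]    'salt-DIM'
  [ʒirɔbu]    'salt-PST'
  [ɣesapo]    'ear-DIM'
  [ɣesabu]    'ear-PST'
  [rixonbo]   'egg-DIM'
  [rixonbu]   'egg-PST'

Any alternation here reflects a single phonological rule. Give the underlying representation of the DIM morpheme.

The DIM morpheme has two allomorphs, [-bo] and [-po].
By contrast the PST suffix keeps its initial [b] throughout — that segment must be underlying.
The DIM suffix is therefore /-po/ underlyingly, with post-nasal voicing: voiceless stops become voiced after a nasal.

/-po/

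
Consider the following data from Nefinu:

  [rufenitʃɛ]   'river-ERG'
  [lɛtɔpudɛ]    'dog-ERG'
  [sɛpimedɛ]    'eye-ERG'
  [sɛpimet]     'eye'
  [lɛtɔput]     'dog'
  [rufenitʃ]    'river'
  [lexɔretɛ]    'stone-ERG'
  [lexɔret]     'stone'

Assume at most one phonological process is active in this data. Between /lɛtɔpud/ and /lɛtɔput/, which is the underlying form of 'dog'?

/lɛtɔpud/

The root 'dog' surfaces as [lɛtɔpudɛ] and [lɛtɔput], with a stem-final [d] ~ [t] alternation.
But 'stone' keeps [t] in both environments ([lexɔretɛ], [lexɔret]), so there is no rule changing /t/ to [d] before the ERG suffix.
The underlying segment must be /d/; voiced obstruents become voiceless word-finally, yielding [t] there.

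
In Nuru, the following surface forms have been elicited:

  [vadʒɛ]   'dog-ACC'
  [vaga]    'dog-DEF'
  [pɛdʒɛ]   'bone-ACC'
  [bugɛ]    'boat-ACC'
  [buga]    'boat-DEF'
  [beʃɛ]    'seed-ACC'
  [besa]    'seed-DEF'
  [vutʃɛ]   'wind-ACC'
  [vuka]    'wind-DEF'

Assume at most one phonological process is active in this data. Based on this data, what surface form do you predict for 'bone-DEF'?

'dog' shows [dʒ] ~ [g] at the end of the stem ([vadʒɛ] vs [vaga]).
Compare 'boat', with invariant [g] in [bugɛ] and [buga]: an analysis with underlying /g/ and a rule producing [dʒ] before the ACC suffix would wrongly predict alternation here too.
Therefore /dʒ/ is basic and [g] is derived by depalatalization (palato-alveolar /tʃ/, /dʒ/ and /ʃ/ become [k], [g] and [s] when no front vowel follows).
From [pɛdʒɛ] the stem 'bone' is /pɛdʒ/; when no front vowel follows this yields [pɛga].

[pɛga]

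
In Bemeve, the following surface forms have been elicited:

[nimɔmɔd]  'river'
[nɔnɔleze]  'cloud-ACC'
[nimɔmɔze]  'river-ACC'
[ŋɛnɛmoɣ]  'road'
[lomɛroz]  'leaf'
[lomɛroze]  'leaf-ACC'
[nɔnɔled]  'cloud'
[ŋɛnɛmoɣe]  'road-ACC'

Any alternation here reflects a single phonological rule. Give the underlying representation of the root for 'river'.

The root 'river' surfaces as [nimɔmɔd] and [nimɔmɔze], with a stem-final [d] ~ [z] alternation.
Compare 'leaf', with invariant [z] in [lomɛroz] and [lomɛroze]: an analysis with underlying /z/ and a rule producing [d] in isolation would wrongly predict alternation here too.
So /d/ is underlying, and a rule of intervocalic spirantization — voiced stops become fricatives between vowels — gives [z].
Hence 'river' is /nimɔmɔd/ underlyingly.

/nimɔmɔd/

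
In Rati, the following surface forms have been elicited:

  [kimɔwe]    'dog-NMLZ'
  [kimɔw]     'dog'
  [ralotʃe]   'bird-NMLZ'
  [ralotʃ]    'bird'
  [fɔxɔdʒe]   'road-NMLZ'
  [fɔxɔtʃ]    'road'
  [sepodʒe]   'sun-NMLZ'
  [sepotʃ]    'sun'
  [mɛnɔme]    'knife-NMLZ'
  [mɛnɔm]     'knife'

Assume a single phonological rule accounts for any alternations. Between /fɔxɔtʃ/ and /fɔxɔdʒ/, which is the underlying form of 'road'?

'road' shows [dʒ] ~ [tʃ] at the end of the stem ([fɔxɔdʒe] vs [fɔxɔtʃ]).
The stem 'bird' ([ralotʃe], [ralotʃ]) shows [tʃ] unchanged in both environments, so [tʃ] cannot be basic with [dʒ] derived before the NMLZ suffix.
The alternation reflects word-final obstruent devoicing: voiced obstruents become voiceless word-finally. /dʒ/ is underlying.

/fɔxɔdʒ/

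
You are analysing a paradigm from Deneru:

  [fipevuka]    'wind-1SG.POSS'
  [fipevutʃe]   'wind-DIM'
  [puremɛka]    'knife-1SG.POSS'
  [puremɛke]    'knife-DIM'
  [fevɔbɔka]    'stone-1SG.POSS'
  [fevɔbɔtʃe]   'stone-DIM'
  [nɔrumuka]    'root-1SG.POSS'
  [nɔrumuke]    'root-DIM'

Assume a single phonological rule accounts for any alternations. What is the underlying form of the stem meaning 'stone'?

/fevɔbɔtʃ/

'stone' shows [k] ~ [tʃ] at the end of the stem ([fevɔbɔka] vs [fevɔbɔtʃe]).
Compare 'root', with invariant [k] in [nɔrumuka] and [nɔrumuke]: an analysis with underlying /k/ and a rule producing [tʃ] before the DIM suffix would wrongly predict alternation here too.
The alternation reflects depalatalization: palato-alveolar /tʃ/ becomes [k] when no front vowel follows. /tʃ/ is underlying.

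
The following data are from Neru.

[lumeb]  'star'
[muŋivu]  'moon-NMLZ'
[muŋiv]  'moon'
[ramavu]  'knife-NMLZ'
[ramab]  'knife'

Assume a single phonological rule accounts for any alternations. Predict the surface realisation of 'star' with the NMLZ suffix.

'knife' shows [v] ~ [b] at the end of the stem ([ramavu] vs [ramab]).
If /v/ were underlying and a rule turned it into [b] in isolation, 'moon' would also alternate; but it has [v] in both [muŋivu] and [muŋiv].
Therefore /b/ is basic and [v] is derived by intervocalic spirantization (voiced stops become fricatives between vowels).
From [lumeb] the stem 'star' is /lumeb/; between vowels this yields [lumevu].

[lumevu]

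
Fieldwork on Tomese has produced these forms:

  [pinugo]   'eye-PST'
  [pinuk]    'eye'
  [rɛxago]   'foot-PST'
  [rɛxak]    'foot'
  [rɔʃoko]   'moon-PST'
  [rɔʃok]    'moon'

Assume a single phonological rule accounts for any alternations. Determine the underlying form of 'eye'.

/pinug/

The root 'eye' surfaces as [pinugo] and [pinuk], with a stem-final [g] ~ [k] alternation.
The stem 'moon' ([rɔʃoko], [rɔʃok]) shows [k] unchanged in both environments, so [k] cannot be basic with [g] derived before the PST suffix.
Therefore /g/ is basic and [k] is derived by word-final obstruent devoicing (voiced obstruents become voiceless word-finally).
The underlying form of 'eye' is therefore /pinug/.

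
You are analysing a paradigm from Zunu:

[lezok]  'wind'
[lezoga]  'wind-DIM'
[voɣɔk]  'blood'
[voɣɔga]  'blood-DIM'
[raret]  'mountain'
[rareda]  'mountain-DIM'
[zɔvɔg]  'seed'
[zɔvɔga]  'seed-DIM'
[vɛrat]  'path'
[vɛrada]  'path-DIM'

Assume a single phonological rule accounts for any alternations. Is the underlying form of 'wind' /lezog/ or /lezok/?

The root 'wind' surfaces as [lezok] and [lezoga], with a stem-final [k] ~ [g] alternation.
If /g/ were underlying and a rule turned it into [k] in isolation, 'seed' would also alternate; but it has [g] in both [zɔvɔg] and [zɔvɔga].
So /k/ is underlying, and a rule of intervocalic voicing — voiceless stops become voiced between vowels — gives [g].

/lezok/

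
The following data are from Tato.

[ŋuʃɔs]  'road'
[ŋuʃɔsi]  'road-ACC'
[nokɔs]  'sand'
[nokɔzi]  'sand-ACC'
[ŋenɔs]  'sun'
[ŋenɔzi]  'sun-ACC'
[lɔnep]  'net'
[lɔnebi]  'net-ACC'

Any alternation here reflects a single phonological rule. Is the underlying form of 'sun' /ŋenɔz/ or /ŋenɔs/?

/ŋenɔz/

'sun' shows [s] ~ [z] at the end of the stem ([ŋenɔs] vs [ŋenɔzi]).
If /s/ were underlying and a rule turned it into [z] before the ACC suffix, 'road' would also alternate; but it has [s] in both [ŋuʃɔs] and [ŋuʃɔsi].
The alternation reflects word-final obstruent devoicing: voiced obstruents become voiceless word-finally. /z/ is underlying.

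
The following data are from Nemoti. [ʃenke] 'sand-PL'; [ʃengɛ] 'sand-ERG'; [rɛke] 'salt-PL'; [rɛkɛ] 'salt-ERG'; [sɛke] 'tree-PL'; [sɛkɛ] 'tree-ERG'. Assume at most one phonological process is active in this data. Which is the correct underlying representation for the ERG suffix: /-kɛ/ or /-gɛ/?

The ERG morpheme has two allomorphs, [-gɛ] and [-kɛ].
By contrast the PL suffix keeps its initial [k] throughout — that segment must be underlying.
So the underlying form is /-gɛ/, and voiced stops become voiceless after a vowel.

/-gɛ/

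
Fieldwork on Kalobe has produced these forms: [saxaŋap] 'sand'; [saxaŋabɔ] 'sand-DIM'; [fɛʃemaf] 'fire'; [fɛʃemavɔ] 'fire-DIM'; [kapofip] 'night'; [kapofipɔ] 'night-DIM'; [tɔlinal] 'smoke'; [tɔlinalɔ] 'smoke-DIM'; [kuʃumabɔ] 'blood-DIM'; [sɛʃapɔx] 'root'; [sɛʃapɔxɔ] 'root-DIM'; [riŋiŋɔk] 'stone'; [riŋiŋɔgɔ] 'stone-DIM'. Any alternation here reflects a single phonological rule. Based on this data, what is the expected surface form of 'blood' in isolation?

[kuʃumap]

'sand' shows [p] ~ [b] at the end of the stem ([saxaŋap] vs [saxaŋabɔ]).
Compare 'night', with invariant [p] in [kapofip] and [kapofipɔ]: an analysis with underlying /p/ and a rule producing [b] before the DIM suffix would wrongly predict alternation here too.
So /b/ is underlying, and a rule of word-final obstruent devoicing — voiced obstruents become voiceless word-finally — gives [p].
The one attested form of 'blood', [kuʃumabɔ], shows underlying /kuʃumab/. Applying the same rule word-finally gives [kuʃumap].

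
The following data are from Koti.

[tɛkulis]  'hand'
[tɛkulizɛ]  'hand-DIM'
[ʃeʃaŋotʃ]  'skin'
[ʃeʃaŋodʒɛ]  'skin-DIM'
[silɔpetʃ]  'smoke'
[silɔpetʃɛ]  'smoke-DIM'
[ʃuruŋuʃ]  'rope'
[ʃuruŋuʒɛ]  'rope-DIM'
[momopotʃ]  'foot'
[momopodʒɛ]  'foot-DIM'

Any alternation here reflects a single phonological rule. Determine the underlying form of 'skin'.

/ʃeʃaŋodʒ/

The root 'skin' surfaces as [ʃeʃaŋotʃ] and [ʃeʃaŋodʒɛ], with a stem-final [tʃ] ~ [dʒ] alternation.
Compare 'smoke', with invariant [tʃ] in [silɔpetʃ] and [silɔpetʃɛ]: an analysis with underlying /tʃ/ and a rule producing [dʒ] before the DIM suffix would wrongly predict alternation here too.
The underlying segment must be /dʒ/; voiced obstruents become voiceless word-finally, yielding [tʃ] there.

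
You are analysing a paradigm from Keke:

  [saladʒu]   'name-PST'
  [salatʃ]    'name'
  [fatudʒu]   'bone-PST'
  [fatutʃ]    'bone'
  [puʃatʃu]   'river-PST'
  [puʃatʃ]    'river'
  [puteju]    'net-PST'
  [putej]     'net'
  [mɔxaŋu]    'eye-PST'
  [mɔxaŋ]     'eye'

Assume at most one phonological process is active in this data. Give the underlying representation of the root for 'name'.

/saladʒ/

The stem for 'name' ends in [dʒ] in [saladʒu] but [tʃ] in [salatʃ].
But 'river' keeps [tʃ] in both environments ([puʃatʃu], [puʃatʃ]), so there is no rule changing /tʃ/ to [dʒ] before the PST suffix.
Therefore /dʒ/ is basic and [tʃ] is derived by word-final obstruent devoicing (voiced obstruents become voiceless word-finally).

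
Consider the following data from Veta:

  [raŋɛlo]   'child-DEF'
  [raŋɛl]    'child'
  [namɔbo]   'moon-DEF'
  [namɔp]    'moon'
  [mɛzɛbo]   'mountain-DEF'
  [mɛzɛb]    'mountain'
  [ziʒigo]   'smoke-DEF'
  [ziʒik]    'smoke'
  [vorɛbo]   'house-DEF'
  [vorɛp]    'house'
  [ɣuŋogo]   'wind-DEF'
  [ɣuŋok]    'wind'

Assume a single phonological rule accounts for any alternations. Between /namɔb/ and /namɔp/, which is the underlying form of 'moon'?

/namɔp/

In [namɔbo] and [namɔp] the final segment of 'moon' alternates: [b] ~ [p].
If /b/ were underlying and a rule turned it into [p] in isolation, 'mountain' would also alternate; but it has [b] in both [mɛzɛbo] and [mɛzɛb].
Therefore /p/ is basic and [b] is derived by intervocalic voicing (voiceless stops become voiced between vowels).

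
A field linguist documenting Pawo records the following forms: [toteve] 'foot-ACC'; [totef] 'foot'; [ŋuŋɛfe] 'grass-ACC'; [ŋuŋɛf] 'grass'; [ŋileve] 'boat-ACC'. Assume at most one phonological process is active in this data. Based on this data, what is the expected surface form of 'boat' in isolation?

[ŋilef]

The root 'foot' surfaces as [toteve] and [totef], with a stem-final [v] ~ [f] alternation.
But 'grass' keeps [f] in both environments ([ŋuŋɛfe], [ŋuŋɛf]), so there is no rule changing /f/ to [v] before the ACC suffix.
Therefore /v/ is basic and [f] is derived by word-final obstruent devoicing (voiced obstruents become voiceless word-finally).
The one attested form of 'boat', [ŋileve], shows underlying /ŋilev/. Applying the same rule word-finally gives [ŋilef].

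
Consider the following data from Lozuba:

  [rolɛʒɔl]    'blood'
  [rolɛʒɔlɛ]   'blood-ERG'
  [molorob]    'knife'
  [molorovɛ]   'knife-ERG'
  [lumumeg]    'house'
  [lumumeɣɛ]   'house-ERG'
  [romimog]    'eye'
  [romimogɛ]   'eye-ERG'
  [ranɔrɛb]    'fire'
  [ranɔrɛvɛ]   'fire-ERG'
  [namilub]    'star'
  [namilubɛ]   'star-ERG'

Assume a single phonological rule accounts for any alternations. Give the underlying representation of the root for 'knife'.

/molorov/

'knife' shows [b] ~ [v] at the end of the stem ([molorob] vs [molorovɛ]).
If /b/ were underlying and a rule turned it into [v] before the ERG suffix, 'star' would also alternate; but it has [b] in both [namilub] and [namilubɛ].
The underlying segment must be /v/; voiced fricatives become stops word-finally, yielding [b] there.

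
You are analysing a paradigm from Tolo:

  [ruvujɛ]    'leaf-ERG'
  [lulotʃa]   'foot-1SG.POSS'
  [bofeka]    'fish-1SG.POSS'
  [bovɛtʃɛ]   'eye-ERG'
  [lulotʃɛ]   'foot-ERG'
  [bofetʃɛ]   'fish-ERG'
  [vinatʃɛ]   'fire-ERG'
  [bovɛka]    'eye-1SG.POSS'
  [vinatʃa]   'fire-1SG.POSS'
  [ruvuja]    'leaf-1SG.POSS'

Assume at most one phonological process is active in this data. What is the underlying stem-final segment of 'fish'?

/k/

In [bofeka] and [bofetʃɛ] the final segment of 'fish' alternates: [k] ~ [tʃ].
The stem 'fire' ([vinatʃa], [vinatʃɛ]) shows [tʃ] unchanged in both environments, so [tʃ] cannot be basic with [k] derived before the 1SG.POSS suffix.
The underlying segment must be /k/; /k/ becomes palato-alveolar [tʃ] before a front vowel, yielding [tʃ] there.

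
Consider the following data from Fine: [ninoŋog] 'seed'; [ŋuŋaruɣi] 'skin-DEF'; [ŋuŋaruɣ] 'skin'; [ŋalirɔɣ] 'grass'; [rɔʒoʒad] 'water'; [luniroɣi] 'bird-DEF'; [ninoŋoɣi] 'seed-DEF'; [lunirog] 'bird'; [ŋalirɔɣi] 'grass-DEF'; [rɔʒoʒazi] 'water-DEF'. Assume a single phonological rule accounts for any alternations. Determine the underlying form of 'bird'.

/lunirog/

'bird' shows [ɣ] ~ [g] at the end of the stem ([luniroɣi] vs [lunirog]).
Compare 'grass', with invariant [ɣ] in [ŋalirɔɣi] and [ŋalirɔɣ]: an analysis with underlying /ɣ/ and a rule producing [g] in isolation would wrongly predict alternation here too.
The underlying segment must be /g/; voiced stops become fricatives between vowels, yielding [ɣ] there.
The underlying form of 'bird' is therefore /lunirog/.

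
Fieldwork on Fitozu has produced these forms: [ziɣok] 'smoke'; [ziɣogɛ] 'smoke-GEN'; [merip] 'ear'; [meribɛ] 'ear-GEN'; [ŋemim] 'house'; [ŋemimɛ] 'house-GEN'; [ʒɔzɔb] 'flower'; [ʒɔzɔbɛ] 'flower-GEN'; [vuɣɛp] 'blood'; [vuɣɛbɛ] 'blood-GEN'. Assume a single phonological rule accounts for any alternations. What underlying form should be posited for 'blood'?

The stem for 'blood' ends in [p] in [vuɣɛp] but [b] in [vuɣɛbɛ].
If /b/ were underlying and a rule turned it into [p] in isolation, 'flower' would also alternate; but it has [b] in both [ʒɔzɔb] and [ʒɔzɔbɛ].
The alternation reflects intervocalic voicing: voiceless stops become voiced between vowels. /p/ is underlying.
The underlying form of 'blood' is therefore /vuɣɛp/.

/vuɣɛp/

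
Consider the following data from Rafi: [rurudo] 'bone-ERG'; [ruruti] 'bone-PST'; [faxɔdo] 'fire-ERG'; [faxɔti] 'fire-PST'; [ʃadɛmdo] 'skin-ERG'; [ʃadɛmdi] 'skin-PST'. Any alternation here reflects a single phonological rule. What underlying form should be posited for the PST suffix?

/-ti/

The PST suffix surfaces as [-di] and [-ti], depending on the final segment of the stem.
By contrast the ERG suffix keeps its initial [d] throughout — that segment must be underlying.
So the underlying form is /-ti/, and voiceless stops become voiced after a nasal.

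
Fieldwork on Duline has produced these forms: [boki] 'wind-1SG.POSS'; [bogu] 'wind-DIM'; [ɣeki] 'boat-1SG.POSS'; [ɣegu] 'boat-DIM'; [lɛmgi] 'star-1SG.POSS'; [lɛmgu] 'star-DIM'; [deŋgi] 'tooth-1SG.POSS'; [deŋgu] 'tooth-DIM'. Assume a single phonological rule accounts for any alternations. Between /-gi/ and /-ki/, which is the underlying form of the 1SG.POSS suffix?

/-ki/

The 1SG.POSS morpheme has two allomorphs, [-gi] and [-ki].
By contrast the DIM suffix keeps its initial [g] throughout — that segment must be underlying.
The 1SG.POSS suffix is therefore /-ki/ underlyingly, with post-nasal voicing: voiceless stops become voiced after a nasal.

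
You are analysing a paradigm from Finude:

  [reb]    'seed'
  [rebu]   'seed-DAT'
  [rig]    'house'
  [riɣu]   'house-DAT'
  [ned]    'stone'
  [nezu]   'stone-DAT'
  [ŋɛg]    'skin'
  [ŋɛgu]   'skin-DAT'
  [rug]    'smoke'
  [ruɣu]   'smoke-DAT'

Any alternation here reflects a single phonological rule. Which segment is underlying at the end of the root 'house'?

/ɣ/

The stem for 'house' ends in [g] in [rig] but [ɣ] in [riɣu].
But 'skin' keeps [g] in both environments ([ŋɛg], [ŋɛgu]), so there is no rule changing /g/ to [ɣ] before the DAT suffix.
Therefore /ɣ/ is basic and [g] is derived by word-final hardening (voiced fricatives become stops word-finally).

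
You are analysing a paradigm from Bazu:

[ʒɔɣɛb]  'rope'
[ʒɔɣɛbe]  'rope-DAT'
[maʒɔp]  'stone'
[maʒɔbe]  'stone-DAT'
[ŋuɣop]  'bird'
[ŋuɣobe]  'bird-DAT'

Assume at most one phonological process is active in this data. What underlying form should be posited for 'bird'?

/ŋuɣop/

The root 'bird' surfaces as [ŋuɣop] and [ŋuɣobe], with a stem-final [p] ~ [b] alternation.
But 'rope' keeps [b] in both environments ([ʒɔɣɛb], [ʒɔɣɛbe]), so there is no rule changing /b/ to [p] in isolation.
Therefore /p/ is basic and [b] is derived by intervocalic voicing (voiceless stops become voiced between vowels).
So 'bird' = /ŋuɣop/.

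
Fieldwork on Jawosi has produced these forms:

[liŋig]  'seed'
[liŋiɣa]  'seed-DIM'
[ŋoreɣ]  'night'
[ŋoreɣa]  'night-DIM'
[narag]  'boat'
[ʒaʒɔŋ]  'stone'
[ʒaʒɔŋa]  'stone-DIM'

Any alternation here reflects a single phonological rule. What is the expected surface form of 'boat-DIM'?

The stem for 'seed' ends in [g] in [liŋig] but [ɣ] in [liŋiɣa].
The stem 'night' ([ŋoreɣ], [ŋoreɣa]) shows [ɣ] unchanged in both environments, so [ɣ] cannot be basic with [g] derived in isolation.
Therefore /g/ is basic and [ɣ] is derived by intervocalic spirantization (voiced stops become fricatives between vowels).
The one attested form of 'boat', [narag], shows underlying /narag/. Applying the same rule between vowels gives [naraɣa].

[naraɣa]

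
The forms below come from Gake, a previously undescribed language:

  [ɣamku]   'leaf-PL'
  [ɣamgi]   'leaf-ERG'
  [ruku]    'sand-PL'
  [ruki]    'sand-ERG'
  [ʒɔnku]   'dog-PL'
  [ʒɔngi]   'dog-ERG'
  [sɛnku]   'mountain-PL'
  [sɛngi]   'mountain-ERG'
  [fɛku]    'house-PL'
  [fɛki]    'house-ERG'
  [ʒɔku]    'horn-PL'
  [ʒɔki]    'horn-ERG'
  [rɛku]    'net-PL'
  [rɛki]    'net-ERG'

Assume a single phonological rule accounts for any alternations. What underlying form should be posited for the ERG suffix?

/-gi/

The ERG suffix surfaces as [-gi] and [-ki], depending on the final segment of the stem.
By contrast the PL suffix keeps its initial [k] throughout — that segment must be underlying.
So the underlying form is /-gi/, and voiced stops become voiceless after a vowel.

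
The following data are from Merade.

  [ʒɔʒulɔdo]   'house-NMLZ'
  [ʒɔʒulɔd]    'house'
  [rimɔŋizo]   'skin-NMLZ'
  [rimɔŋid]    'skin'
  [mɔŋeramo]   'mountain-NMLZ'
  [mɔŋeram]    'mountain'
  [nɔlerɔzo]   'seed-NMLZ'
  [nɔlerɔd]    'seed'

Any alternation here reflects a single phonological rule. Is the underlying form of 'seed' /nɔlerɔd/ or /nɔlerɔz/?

The root 'seed' surfaces as [nɔlerɔzo] and [nɔlerɔd], with a stem-final [z] ~ [d] alternation.
Compare 'house', with invariant [d] in [ʒɔʒulɔdo] and [ʒɔʒulɔd]: an analysis with underlying /d/ and a rule producing [z] before the NMLZ suffix would wrongly predict alternation here too.
So /z/ is underlying, and a rule of word-final hardening — voiced fricatives become stops word-finally — gives [d].

/nɔlerɔz/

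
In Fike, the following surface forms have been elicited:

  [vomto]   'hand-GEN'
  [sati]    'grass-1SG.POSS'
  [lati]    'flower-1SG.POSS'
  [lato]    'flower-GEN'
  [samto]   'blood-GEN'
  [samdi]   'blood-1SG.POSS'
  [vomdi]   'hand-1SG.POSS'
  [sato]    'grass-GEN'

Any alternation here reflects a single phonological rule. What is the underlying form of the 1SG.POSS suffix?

The 1SG.POSS suffix surfaces as [-di] and [-ti], depending on the final segment of the stem.
The GEN suffix, which begins with [t], is invariant after every stem; so [t] is not altered by any rule here.
The 1SG.POSS suffix is therefore /-di/ underlyingly, with post-vocalic devoicing: voiced stops become voiceless after a vowel.

/-di/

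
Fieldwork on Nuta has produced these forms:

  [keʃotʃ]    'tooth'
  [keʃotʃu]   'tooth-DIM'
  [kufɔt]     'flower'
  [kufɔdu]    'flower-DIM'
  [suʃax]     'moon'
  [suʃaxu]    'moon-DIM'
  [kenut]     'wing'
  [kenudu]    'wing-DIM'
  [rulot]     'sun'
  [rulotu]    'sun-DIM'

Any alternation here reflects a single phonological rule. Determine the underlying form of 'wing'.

/kenud/

In [kenut] and [kenudu] the final segment of 'wing' alternates: [t] ~ [d].
Compare 'sun', with invariant [t] in [rulot] and [rulotu]: an analysis with underlying /t/ and a rule producing [d] before the DIM suffix would wrongly predict alternation here too.
Therefore /d/ is basic and [t] is derived by word-final obstruent devoicing (voiced obstruents become voiceless word-finally).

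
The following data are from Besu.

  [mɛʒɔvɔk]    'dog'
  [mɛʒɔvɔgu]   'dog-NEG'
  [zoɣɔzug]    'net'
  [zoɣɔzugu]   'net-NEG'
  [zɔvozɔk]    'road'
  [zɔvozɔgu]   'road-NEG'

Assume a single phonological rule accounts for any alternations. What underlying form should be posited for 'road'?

The stem for 'road' ends in [k] in [zɔvozɔk] but [g] in [zɔvozɔgu].
If /g/ were underlying and a rule turned it into [k] in isolation, 'net' would also alternate; but it has [g] in both [zoɣɔzug] and [zoɣɔzugu].
The alternation reflects intervocalic voicing: voiceless stops become voiced between vowels. /k/ is underlying.
Hence 'road' is /zɔvozɔk/ underlyingly.

/zɔvozɔk/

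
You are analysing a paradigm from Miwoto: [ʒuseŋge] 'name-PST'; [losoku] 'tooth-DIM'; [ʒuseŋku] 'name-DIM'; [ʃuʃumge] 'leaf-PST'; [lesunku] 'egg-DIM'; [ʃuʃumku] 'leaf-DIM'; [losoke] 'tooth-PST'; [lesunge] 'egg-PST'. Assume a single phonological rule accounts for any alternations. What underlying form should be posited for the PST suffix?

The PST suffix surfaces as [-ge] and [-ke], depending on the final segment of the stem.
By contrast the DIM suffix keeps its initial [k] throughout — that segment must be underlying.
So the underlying form is /-ge/, and voiced stops become voiceless after a vowel.

/-ge/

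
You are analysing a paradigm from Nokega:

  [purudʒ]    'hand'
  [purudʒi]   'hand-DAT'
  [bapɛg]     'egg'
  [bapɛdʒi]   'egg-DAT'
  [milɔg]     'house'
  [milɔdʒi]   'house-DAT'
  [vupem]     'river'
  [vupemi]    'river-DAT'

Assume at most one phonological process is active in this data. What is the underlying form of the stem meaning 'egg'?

The stem for 'egg' ends in [g] in [bapɛg] but [dʒ] in [bapɛdʒi].
If /dʒ/ were underlying and a rule turned it into [g] in isolation, 'hand' would also alternate; but it has [dʒ] in both [purudʒ] and [purudʒi].
The underlying segment must be /g/; /g/ becomes palato-alveolar [dʒ] before a front vowel, yielding [dʒ] there.

/bapɛg/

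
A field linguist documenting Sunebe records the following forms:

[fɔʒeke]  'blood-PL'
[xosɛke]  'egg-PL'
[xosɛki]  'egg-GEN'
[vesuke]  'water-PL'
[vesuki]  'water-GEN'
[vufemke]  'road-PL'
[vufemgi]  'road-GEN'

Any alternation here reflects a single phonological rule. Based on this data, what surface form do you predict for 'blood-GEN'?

The GEN morpheme has two allomorphs, [-gi] and [-ki].
The PL suffix, which begins with [k], is invariant after every stem; so [k] is not altered by any rule here.
The GEN suffix is therefore /-gi/ underlyingly, with post-vocalic devoicing: voiced stops become voiceless after a vowel.
After 'blood', which ends in a vowel, the suffix surfaces as [-ki], giving [fɔʒeki].

[fɔʒeki]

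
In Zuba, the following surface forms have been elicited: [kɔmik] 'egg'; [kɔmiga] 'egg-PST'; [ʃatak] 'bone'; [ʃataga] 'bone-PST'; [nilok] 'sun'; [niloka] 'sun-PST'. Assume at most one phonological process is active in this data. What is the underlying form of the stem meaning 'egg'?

'egg' shows [k] ~ [g] at the end of the stem ([kɔmik] vs [kɔmiga]).
If /k/ were underlying and a rule turned it into [g] before the PST suffix, 'sun' would also alternate; but it has [k] in both [nilok] and [niloka].
The underlying segment must be /g/; voiced obstruents become voiceless word-finally, yielding [k] there.

/kɔmig/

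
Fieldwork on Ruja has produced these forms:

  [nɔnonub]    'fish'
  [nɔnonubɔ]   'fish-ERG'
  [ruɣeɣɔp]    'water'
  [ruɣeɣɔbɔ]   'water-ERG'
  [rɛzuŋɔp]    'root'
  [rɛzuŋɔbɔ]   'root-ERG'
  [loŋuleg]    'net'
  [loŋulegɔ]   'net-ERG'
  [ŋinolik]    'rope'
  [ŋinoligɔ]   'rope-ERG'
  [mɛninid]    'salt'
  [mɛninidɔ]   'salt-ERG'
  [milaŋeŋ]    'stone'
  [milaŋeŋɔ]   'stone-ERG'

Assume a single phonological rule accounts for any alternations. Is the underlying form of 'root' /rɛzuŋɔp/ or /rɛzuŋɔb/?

The stem for 'root' ends in [p] in [rɛzuŋɔp] but [b] in [rɛzuŋɔbɔ].
If /b/ were underlying and a rule turned it into [p] in isolation, 'fish' would also alternate; but it has [b] in both [nɔnonub] and [nɔnonubɔ].
Therefore /p/ is basic and [b] is derived by intervocalic voicing (voiceless stops become voiced between vowels).

/rɛzuŋɔp/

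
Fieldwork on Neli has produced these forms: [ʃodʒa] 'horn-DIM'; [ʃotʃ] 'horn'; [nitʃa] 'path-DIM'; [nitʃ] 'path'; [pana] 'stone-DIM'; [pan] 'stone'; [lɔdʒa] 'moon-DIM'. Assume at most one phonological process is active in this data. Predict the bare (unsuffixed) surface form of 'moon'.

In [ʃodʒa] and [ʃotʃ] the final segment of 'horn' alternates: [dʒ] ~ [tʃ].
If /tʃ/ were underlying and a rule turned it into [dʒ] before the DIM suffix, 'path' would also alternate; but it has [tʃ] in both [nitʃa] and [nitʃ].
The underlying segment must be /dʒ/; voiced obstruents become voiceless word-finally, yielding [tʃ] there.
The one attested form of 'moon', [lɔdʒa], shows underlying /lɔdʒ/. Applying the same rule word-finally gives [lɔtʃ].

[lɔtʃ]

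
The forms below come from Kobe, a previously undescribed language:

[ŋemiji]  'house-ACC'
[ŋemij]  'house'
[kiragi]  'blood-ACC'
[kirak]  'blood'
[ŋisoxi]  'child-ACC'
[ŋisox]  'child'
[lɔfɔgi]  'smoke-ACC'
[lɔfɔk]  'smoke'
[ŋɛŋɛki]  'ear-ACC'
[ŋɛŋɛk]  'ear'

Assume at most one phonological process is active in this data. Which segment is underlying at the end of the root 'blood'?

'blood' shows [g] ~ [k] at the end of the stem ([kiragi] vs [kirak]).
Compare 'ear', with invariant [k] in [ŋɛŋɛki] and [ŋɛŋɛk]: an analysis with underlying /k/ and a rule producing [g] before the ACC suffix would wrongly predict alternation here too.
So /g/ is underlying, and a rule of word-final obstruent devoicing — voiced obstruents become voiceless word-finally — gives [k].

/g/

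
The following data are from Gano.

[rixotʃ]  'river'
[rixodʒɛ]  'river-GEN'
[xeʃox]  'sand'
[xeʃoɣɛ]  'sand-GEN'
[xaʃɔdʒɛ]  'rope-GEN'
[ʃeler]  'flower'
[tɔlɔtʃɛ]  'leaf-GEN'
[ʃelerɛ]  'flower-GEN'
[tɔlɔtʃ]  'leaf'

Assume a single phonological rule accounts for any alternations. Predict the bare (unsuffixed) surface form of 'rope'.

[xaʃɔtʃ]

In [rixotʃ] and [rixodʒɛ] the final segment of 'river' alternates: [tʃ] ~ [dʒ].
If /tʃ/ were underlying and a rule turned it into [dʒ] before the GEN suffix, 'leaf' would also alternate; but it has [tʃ] in both [tɔlɔtʃ] and [tɔlɔtʃɛ].
Therefore /dʒ/ is basic and [tʃ] is derived by word-final obstruent devoicing (voiced obstruents become voiceless word-finally).
From [xaʃɔdʒɛ] the stem 'rope' is /xaʃɔdʒ/; word-finally this yields [xaʃɔtʃ].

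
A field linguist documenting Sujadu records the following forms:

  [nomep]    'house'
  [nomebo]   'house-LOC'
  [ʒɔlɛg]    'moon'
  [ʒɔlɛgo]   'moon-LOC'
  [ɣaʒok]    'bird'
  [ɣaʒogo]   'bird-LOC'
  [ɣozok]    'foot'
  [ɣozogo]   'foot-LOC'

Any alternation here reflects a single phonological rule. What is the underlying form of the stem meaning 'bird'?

/ɣaʒok/

The root 'bird' surfaces as [ɣaʒok] and [ɣaʒogo], with a stem-final [k] ~ [g] alternation.
The stem 'moon' ([ʒɔlɛg], [ʒɔlɛgo]) shows [g] unchanged in both environments, so [g] cannot be basic with [k] derived in isolation.
The alternation reflects intervocalic voicing: voiceless stops become voiced between vowels. /k/ is underlying.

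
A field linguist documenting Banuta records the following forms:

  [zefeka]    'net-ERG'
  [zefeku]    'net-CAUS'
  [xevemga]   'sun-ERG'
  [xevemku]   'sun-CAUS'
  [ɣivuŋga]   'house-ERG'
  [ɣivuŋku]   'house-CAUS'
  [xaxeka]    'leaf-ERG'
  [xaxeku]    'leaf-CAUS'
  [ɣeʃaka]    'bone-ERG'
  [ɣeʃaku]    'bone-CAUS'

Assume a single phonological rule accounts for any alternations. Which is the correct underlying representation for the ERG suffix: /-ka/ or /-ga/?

/-ga/

The ERG suffix surfaces as [-ga] and [-ka], depending on the final segment of the stem.
By contrast the CAUS suffix keeps its initial [k] throughout — that segment must be underlying.
So the underlying form is /-ga/, and voiced stops become voiceless after a vowel.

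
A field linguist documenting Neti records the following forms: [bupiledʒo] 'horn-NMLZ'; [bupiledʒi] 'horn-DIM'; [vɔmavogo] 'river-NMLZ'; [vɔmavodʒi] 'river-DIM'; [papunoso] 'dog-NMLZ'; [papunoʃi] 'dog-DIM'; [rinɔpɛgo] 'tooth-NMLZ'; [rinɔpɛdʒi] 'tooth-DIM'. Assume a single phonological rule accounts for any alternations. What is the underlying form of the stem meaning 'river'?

The stem for 'river' ends in [g] in [vɔmavogo] but [dʒ] in [vɔmavodʒi].
But 'horn' keeps [dʒ] in both environments ([bupiledʒo], [bupiledʒi]), so there is no rule changing /dʒ/ to [g] before the NMLZ suffix.
Therefore /g/ is basic and [dʒ] is derived by palatalization before a front vowel (/g/ and /s/ become palato-alveolar [dʒ] and [ʃ] before a front vowel).

/vɔmavog/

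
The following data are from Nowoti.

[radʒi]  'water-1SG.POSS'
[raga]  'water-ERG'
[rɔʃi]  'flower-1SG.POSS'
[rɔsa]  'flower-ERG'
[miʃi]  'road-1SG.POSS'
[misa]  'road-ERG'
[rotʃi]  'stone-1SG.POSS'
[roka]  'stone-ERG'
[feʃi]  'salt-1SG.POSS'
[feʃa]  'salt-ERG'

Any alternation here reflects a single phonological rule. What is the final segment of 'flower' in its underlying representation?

In [rɔʃi] and [rɔsa] the final segment of 'flower' alternates: [ʃ] ~ [s].
The stem 'salt' ([feʃi], [feʃa]) shows [ʃ] unchanged in both environments, so [ʃ] cannot be basic with [s] derived before the ERG suffix.
The alternation reflects palatalization before a front vowel: /k/, /g/ and /s/ become palato-alveolar [tʃ], [dʒ] and [ʃ] before a front vowel. /s/ is underlying.

/s/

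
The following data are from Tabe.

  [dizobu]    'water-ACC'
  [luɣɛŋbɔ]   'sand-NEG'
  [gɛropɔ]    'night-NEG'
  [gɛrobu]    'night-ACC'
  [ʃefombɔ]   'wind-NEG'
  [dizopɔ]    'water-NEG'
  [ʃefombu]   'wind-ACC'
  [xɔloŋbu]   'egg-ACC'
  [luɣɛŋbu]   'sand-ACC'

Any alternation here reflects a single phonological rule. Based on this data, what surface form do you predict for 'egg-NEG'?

The NEG suffix surfaces as [-bɔ] and [-pɔ], depending on the final segment of the stem.
The ACC suffix, which begins with [b], is invariant after every stem; so [b] is not altered by any rule here.
The NEG suffix is therefore /-pɔ/ underlyingly, with post-nasal voicing: voiceless stops become voiced after a nasal.
After 'egg', which ends in a nasal, the suffix surfaces as [-bɔ], giving [xɔloŋbɔ].

[xɔloŋbɔ]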